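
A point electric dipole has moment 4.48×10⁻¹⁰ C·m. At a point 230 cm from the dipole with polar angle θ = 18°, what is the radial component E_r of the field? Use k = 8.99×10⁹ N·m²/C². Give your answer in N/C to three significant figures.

E_r ≈ 0.630 N/C

For a dipole, E_r = (2kp cosθ)/r³.
kp/r³ = (8.99×10⁹)(4.48×10⁻¹⁰)/(2.30)³ = 0.3310 N/C.
E_r = 2·0.3310·cos18° = 0.6296 N/C.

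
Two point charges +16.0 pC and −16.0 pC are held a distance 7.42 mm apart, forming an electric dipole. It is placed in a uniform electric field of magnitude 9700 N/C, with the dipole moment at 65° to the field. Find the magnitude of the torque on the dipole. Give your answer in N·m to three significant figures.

Dipole moment p = qd = (1.60×10⁻¹¹ C)(0.00742 m) = 1.187×10⁻¹³ C·m.
Torque on an electric dipole: τ = pE sinθ.
τ = (1.187×10⁻¹³)(9700)·sin65° = 1.044×10⁻⁹ N·m.

τ ≈ 1.04×10⁻⁹ N·m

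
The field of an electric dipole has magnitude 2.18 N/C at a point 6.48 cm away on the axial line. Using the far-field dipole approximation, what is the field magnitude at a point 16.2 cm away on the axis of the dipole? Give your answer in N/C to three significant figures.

Dipole fields scale as 1/r³ in the far field; the geometry is the same at both points.
E₂ = E₁ · (r₁/r₂)³ = 2.18 · (6.48/16.2)³.
(r₁/r₂)³ = (0.4)³ = 0.064.
E₂ ≈ 0.1395 N/C.

E ≈ 0.140 N/C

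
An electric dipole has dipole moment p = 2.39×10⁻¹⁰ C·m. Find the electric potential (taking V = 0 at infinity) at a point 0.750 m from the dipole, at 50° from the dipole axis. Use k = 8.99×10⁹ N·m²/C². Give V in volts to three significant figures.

The dipole potential is V = kp cosθ / r².
V = (8.99×10⁹)(2.39×10⁻¹⁰)·cos50° / (0.750)² = 2.455 V.

V ≈ 2.46 V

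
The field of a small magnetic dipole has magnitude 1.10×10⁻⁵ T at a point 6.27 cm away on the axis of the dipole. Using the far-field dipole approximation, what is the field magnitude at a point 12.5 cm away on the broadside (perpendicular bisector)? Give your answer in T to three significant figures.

Dipole fields scale as 1/r³ in the far field.
The axial field is twice the equatorial field at the same r, so the geometry factor is 1/2.
B₂ = B₁ · (1/2) · (r₁/r₂)³ = 1.10×10⁻⁵ · 0.5 · (6.27/12.5)³.
(r₁/r₂)³ = (0.5016)³ = 0.1262.
B₂ ≈ 6.941×10⁻⁷ T.

B ≈ 6.94×10⁻⁷ T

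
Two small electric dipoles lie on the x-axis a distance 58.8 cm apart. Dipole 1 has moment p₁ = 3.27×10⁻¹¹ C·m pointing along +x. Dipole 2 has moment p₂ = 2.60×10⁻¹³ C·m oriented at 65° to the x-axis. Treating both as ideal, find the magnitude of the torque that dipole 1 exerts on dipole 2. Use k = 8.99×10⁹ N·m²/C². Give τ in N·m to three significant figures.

The second dipole sits on the axis of the first, so the field there is axial: E₁ = 2kp₁/r³ along +x.
E₁ = 2(8.99×10⁹)(3.27×10⁻¹¹)/(0.588)³ = 2.892 N/C.
Torque on the second dipole: τ = p₂ E₁ sinθ.
τ = (2.60×10⁻¹³)(2.892)·sin65° = 6.815×10⁻¹³ N·m.

τ ≈ 6.81×10⁻¹³ N·m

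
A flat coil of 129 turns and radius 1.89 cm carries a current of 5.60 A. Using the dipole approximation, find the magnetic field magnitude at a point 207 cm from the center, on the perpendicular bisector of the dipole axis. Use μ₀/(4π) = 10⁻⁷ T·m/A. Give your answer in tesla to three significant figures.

B ≈ 9.14×10⁻⁹ T

m = NIA = NIπa² = 129·(5.60)·π·(0.0189)² = 0.8107 A·m².
In the equatorial plane B = (μ₀/4π)·m/r³ (half the axial value).
B = (10⁻⁷)·(0.8107) / (2.07)³ = 9.140×10⁻⁹ T.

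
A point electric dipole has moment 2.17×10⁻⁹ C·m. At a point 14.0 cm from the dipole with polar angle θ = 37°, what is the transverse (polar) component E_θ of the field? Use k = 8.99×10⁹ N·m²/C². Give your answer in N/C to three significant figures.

For a dipole, E_θ = (kp sinθ)/r³.
kp/r³ = (8.99×10⁹)(2.17×10⁻⁹)/(0.140)³ = 7109 N/C.
E_θ = 7109·sin37° = 4279 N/C.

E_θ ≈ 4280 N/C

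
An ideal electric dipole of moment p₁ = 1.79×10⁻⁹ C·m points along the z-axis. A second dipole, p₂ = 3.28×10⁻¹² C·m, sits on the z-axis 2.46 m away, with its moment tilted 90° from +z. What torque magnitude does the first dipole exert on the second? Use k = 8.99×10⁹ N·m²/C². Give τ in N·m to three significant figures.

τ ≈ 7.09×10⁻¹² N·m

The second dipole sits on the axis of the first, so the field there is axial: E₁ = 2kp₁/r³ along +z.
E₁ = 2(8.99×10⁹)(1.79×10⁻⁹)/(2.46)³ = 2.162 N/C.
Torque on the second dipole: τ = p₂ E₁ sinθ.
τ = (3.28×10⁻¹²)(2.162)·sin90° = 7.091×10⁻¹² N·m.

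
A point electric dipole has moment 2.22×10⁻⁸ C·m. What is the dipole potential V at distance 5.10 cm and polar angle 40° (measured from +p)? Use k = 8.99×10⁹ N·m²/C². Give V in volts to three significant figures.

The dipole potential is V = kp cosθ / r².
V = (8.99×10⁹)(2.22×10⁻⁸)·cos40° / (0.0510)² = 5.878×10⁴ V.

V ≈ 5.88×10⁴ V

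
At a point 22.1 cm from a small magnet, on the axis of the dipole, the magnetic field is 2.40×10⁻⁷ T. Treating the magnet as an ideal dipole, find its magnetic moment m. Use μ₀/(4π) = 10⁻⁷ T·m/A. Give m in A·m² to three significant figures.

m ≈ 0.0130 A·m²

On axis B = (μ₀/4π)·2m/r³, so m = Br³·4π/(μ₀·2).
m = (2.40×10⁻⁷)·(0.221)³ / (2·10⁻⁷) = 0.01295 A·m².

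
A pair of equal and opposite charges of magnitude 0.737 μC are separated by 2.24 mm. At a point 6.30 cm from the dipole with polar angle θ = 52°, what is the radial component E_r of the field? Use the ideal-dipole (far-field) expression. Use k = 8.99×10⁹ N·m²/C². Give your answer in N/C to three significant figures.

E_r ≈ 7.31×10⁴ N/C

Dipole moment p = qd = (7.37×10⁻⁷ C)(0.00224 m) = 1.651×10⁻⁹ C·m.
For a dipole, E_r = (2kp cosθ)/r³.
kp/r³ = (8.99×10⁹)(1.651×10⁻⁹)/(0.0630)³ = 5.936×10⁴ N/C.
E_r = 2·5.936×10⁴·cos52° = 7.309×10⁴ N/C.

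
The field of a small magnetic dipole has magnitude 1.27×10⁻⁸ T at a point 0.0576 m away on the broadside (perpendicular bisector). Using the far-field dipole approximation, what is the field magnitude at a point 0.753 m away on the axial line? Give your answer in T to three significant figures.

B ≈ 1.14×10⁻¹¹ T

Dipole fields scale as 1/r³ in the far field.
The axial field is twice the equatorial field at the same r, so the geometry factor is 2/1.
B₂ = B₁ · (2/1) · (r₁/r₂)³ = 1.27×10⁻⁸ · 2 · (0.0576/0.753)³.
(r₁/r₂)³ = (0.07649)³ = 0.0004476.
B₂ ≈ 1.137×10⁻¹¹ T.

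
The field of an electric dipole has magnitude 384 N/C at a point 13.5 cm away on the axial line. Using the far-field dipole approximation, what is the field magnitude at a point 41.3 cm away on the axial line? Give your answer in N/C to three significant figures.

Dipole fields scale as 1/r³ in the far field; the geometry is the same at both points.
E₂ = E₁ · (r₁/r₂)³ = 384 · (13.5/41.3)³.
(r₁/r₂)³ = (0.3269)³ = 0.03493.
E₂ ≈ 13.41 N/C.

E ≈ 13.4 N/C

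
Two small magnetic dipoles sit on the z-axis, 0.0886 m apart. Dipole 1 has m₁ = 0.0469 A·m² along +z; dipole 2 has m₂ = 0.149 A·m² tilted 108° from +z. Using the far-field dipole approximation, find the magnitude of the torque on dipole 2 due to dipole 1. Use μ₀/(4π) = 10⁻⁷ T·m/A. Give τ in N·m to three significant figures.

Dipole B is on the axis of dipole A, so B₁ there is axial: B₁ = (μ₀/4π)·2m₁/r³ along +z.
B₁ = 2(10⁻⁷)(0.0469)/(0.0886)³ = 1.349×10⁻⁵ T.
τ = m₂ B₁ sinθ.
τ = (0.149)(1.349×10⁻⁵)·sin108° = 1.911×10⁻⁶ N·m.

τ ≈ 1.91×10⁻⁶ N·m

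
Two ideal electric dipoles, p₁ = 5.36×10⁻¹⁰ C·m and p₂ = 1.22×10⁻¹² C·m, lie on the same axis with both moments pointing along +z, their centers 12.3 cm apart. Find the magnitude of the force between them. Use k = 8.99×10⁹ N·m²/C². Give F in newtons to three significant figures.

F ≈ 1.54×10⁻⁷ N

On-axis field of dipole 1 at distance r: E = 2kp₁/r³. Force on dipole 2 is F = p₂·dE/dr (gradient along axis).
dE/dr = −6kp₁/r⁴, so |F| = 6kp₁p₂/r⁴ (attractive for aligned moments).
F = 6(8.99×10⁹)(5.36×10⁻¹⁰)(1.22×10⁻¹²)/(0.123)⁴ = 1.541×10⁻⁷ N.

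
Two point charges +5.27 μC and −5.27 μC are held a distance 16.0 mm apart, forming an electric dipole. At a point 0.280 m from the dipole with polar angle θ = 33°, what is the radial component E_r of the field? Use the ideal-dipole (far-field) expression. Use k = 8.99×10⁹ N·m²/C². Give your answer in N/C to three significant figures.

Dipole moment p = qd = (5.27×10⁻⁶ C)(0.0160 m) = 8.432×10⁻⁸ C·m.
For a dipole, E_r = (2kp cosθ)/r³.
kp/r³ = (8.99×10⁹)(8.432×10⁻⁸)/(0.280)³ = 3.453×10⁴ N/C.
E_r = 2·3.453×10⁴·cos33° = 5.792×10⁴ N/C.

E_r ≈ 5.79×10⁴ N/C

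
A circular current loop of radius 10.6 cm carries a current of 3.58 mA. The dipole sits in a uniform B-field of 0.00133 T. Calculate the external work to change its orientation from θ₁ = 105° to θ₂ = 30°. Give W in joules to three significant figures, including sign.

Magnetic moment m = IA = Iπa² = (0.00358)·π·(0.106)² = 1.264×10⁻⁴ A·m².
W_ext = ΔU = −mB cosθ₂ + mB cosθ₁ = mB(cosθ₁ − cosθ₂).
W = (1.264×10⁻⁴)(0.00133)·(cos105° − cos30°) = (1.681×10⁻⁷)·(-1.1248) = -1.891×10⁻⁷ J.

W ≈ -1.89×10⁻⁷ J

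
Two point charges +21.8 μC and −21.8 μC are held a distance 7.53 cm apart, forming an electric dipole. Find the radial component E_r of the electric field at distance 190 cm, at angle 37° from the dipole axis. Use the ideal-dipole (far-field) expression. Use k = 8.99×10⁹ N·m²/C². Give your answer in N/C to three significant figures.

Dipole moment p = qd = (2.18×10⁻⁵ C)(0.0753 m) = 1.642×10⁻⁶ C·m.
For a dipole, E_r = (2kp cosθ)/r³.
kp/r³ = (8.99×10⁹)(1.642×10⁻⁶)/(1.90)³ = 2152 N/C.
E_r = 2·2152·cos37° = 3438 N/C.

E_r ≈ 3440 N/C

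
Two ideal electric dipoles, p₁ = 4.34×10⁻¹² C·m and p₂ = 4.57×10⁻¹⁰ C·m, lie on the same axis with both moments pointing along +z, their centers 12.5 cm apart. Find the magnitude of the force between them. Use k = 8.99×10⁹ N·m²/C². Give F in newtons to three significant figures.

On-axis field of dipole 1 at distance r: E = 2kp₁/r³. Force on dipole 2 is F = p₂·dE/dr (gradient along axis).
dE/dr = −6kp₁/r⁴, so |F| = 6kp₁p₂/r⁴ (attractive for aligned moments).
F = 6(8.99×10⁹)(4.34×10⁻¹²)(4.57×10⁻¹⁰)/(0.125)⁴ = 4.382×10⁻⁷ N.

F ≈ 4.38×10⁻⁷ N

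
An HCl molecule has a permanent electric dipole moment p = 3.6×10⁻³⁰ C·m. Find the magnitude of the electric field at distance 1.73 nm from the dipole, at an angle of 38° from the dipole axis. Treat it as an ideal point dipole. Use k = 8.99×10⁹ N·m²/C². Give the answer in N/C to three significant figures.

At angle θ the dipole field magnitude is E = (kp/r³)·√(1 + 3cos²θ).
kp/r³ = (8.99×10⁹)(3.60×10⁻³⁰) / (1.73×10⁻⁹)³ = 6.251×10⁶ N/C.
√(1 + 3cos²38°) = √(1 + 3·0.6210) = √2.8629 ≈ 1.6920.
E ≈ 6.251×10⁶ × 1.692 = 1.058×10⁷ N/C.

E ≈ 1.06×10⁷ N/C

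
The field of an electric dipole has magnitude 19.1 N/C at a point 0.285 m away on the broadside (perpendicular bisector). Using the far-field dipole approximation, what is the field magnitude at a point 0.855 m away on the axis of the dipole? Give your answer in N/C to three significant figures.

E ≈ 1.41 N/C

Dipole fields scale as 1/r³ in the far field.
The axial field is twice the equatorial field at the same r, so the geometry factor is 2/1.
E₂ = E₁ · (2/1) · (r₁/r₂)³ = 19.1 · 2 · (0.285/0.855)³.
(r₁/r₂)³ = (0.3333)³ = 0.03704.
E₂ ≈ 1.415 N/C.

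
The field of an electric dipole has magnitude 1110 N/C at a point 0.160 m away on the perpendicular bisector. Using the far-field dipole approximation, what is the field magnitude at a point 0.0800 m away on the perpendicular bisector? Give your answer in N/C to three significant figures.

Dipole fields scale as 1/r³ in the far field; the geometry is the same at both points.
E₂ = E₁ · (r₁/r₂)³ = 1110 · (0.160/0.0800)³.
(r₁/r₂)³ = (2)³ = 8.
E₂ ≈ 8880 N/C.

E ≈ 8880 N/C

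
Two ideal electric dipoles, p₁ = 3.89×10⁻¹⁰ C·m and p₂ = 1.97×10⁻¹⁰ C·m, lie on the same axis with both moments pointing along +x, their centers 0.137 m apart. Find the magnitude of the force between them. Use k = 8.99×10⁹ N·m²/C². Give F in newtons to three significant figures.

On-axis field of dipole 1 at distance r: E = 2kp₁/r³. Force on dipole 2 is F = p₂·dE/dr (gradient along axis).
dE/dr = −6kp₁/r⁴, so |F| = 6kp₁p₂/r⁴ (attractive for aligned moments).
F = 6(8.99×10⁹)(3.89×10⁻¹⁰)(1.97×10⁻¹⁰)/(0.137)⁴ = 1.173×10⁻⁵ N.

F ≈ 1.17×10⁻⁵ N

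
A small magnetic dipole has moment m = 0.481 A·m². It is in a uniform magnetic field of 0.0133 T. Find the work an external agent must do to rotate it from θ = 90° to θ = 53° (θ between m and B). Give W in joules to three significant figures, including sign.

W_ext = ΔU = −mB cosθ₂ + mB cosθ₁ = mB(cosθ₁ − cosθ₂).
W = (0.481)(0.0133)·(cos90° − cos53°) = (0.006397)·(-0.6018) = -0.003850 J.

W ≈ -0.00385 J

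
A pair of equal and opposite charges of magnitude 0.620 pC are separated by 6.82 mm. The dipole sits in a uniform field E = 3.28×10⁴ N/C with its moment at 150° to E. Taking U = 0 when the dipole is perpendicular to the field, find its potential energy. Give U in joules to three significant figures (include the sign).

Dipole moment p = qd = (6.20×10⁻¹³ C)(0.00682 m) = 4.228×10⁻¹⁵ C·m.
U = −p·E = −pE cosθ.
U = −(4.228×10⁻¹⁵)(3.28×10⁴)·cos150° = 1.201×10⁻¹⁰ J.

U ≈ 1.20×10⁻¹⁰ J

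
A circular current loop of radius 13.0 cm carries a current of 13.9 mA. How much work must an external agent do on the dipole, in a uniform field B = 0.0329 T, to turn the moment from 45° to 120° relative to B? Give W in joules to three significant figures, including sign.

W ≈ 2.93×10⁻⁵ J

Magnetic moment m = IA = Iπa² = (0.0139)·π·(0.130)² = 7.38×10⁻⁴ A·m².
W_ext = ΔU = −mB cosθ₂ + mB cosθ₁ = mB(cosθ₁ − cosθ₂).
W = (7.38×10⁻⁴)(0.0329)·(cos45° − cos120°) = (2.428×10⁻⁵)·(+1.2071) = 2.931×10⁻⁵ J.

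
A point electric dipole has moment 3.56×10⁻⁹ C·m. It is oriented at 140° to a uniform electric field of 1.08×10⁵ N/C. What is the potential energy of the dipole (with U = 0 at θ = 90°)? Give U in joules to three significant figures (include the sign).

U ≈ 2.95×10⁻⁴ J

U = −p·E = −pE cosθ.
U = −(3.56×10⁻⁹)(1.08×10⁵)·cos140° = 2.945×10⁻⁴ J.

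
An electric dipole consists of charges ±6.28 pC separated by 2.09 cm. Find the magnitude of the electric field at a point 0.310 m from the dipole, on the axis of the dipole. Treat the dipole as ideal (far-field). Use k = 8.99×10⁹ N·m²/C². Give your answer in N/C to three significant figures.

E ≈ 0.0792 N/C

Dipole moment p = qd = (6.28×10⁻¹² C)(0.0209 m) = 1.313×10⁻¹³ C·m.
On the dipole axis E = 2kp/r³.
E = 2·(8.99×10⁹)(1.313×10⁻¹³) / (0.310)³ = 0.07924 N/C.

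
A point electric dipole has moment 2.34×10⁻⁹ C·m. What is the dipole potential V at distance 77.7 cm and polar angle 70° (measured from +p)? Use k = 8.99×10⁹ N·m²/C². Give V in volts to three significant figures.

The dipole potential is V = kp cosθ / r².
V = (8.99×10⁹)(2.34×10⁻⁹)·cos70° / (0.777)² = 11.92 V.

V ≈ 11.9 V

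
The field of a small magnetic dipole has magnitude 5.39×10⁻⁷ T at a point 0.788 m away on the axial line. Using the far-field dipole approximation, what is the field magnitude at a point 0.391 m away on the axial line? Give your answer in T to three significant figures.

Dipole fields scale as 1/r³ in the far field; the geometry is the same at both points.
B₂ = B₁ · (r₁/r₂)³ = 5.39×10⁻⁷ · (0.788/0.391)³.
(r₁/r₂)³ = (2.015)³ = 8.186.
B₂ ≈ 4.412×10⁻⁶ T.

B ≈ 4.41×10⁻⁶ T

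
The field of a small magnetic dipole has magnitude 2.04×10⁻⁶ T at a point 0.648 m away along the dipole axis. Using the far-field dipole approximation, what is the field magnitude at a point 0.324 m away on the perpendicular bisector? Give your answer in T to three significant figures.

B ≈ 8.16×10⁻⁶ T

Dipole fields scale as 1/r³ in the far field.
The axial field is twice the equatorial field at the same r, so the geometry factor is 1/2.
B₂ = B₁ · (1/2) · (r₁/r₂)³ = 2.04×10⁻⁶ · 0.5 · (0.648/0.324)³.
(r₁/r₂)³ = (2)³ = 8.
B₂ ≈ 8.160×10⁻⁶ T.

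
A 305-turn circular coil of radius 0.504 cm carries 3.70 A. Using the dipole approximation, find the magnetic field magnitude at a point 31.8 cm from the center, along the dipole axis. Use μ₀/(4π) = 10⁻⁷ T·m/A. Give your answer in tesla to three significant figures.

m = NIA = NIπa² = 305·(3.70)·π·(0.00504)² = 0.09006 A·m².
On axis B = (μ₀/4π)·2m/r³.
B = 2·(10⁻⁷)·(0.09006) / (0.318)³ = 5.601×10⁻⁷ T.

B ≈ 5.60×10⁻⁷ T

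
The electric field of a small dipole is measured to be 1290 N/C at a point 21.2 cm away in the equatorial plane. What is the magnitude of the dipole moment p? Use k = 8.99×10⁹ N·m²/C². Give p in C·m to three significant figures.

p ≈ 1.37×10⁻⁹ C·m

In the equatorial plane E = kp/r³, so p = Er³/(k).
p = (1290)·(0.212)³ / (8.99×10⁹) = 1.367×10⁻⁹ C·m.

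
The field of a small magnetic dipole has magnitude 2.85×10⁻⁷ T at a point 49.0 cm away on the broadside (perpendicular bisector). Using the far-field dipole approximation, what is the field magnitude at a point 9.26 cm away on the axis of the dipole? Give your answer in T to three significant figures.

B ≈ 8.45×10⁻⁵ T

Dipole fields scale as 1/r³ in the far field.
The axial field is twice the equatorial field at the same r, so the geometry factor is 2/1.
B₂ = B₁ · (2/1) · (r₁/r₂)³ = 2.85×10⁻⁷ · 2 · (49.0/9.26)³.
(r₁/r₂)³ = (5.292)³ = 148.2.
B₂ ≈ 8.446×10⁻⁵ T.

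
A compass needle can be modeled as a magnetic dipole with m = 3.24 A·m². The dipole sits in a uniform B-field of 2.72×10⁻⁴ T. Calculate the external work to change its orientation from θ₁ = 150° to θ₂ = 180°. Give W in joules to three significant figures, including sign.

W_ext = ΔU = −mB cosθ₂ + mB cosθ₁ = mB(cosθ₁ − cosθ₂).
W = (3.24)(2.72×10⁻⁴)·(cos150° − cos180°) = (8.813×10⁻⁴)·(+0.1340) = 1.181×10⁻⁴ J.

W ≈ 1.18×10⁻⁴ J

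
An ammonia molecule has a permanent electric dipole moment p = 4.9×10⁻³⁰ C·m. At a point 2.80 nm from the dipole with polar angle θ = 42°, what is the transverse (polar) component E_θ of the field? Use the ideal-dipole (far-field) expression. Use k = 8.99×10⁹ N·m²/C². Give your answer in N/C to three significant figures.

E_θ ≈ 1.34×10⁶ N/C

For a dipole, E_θ = (kp sinθ)/r³.
kp/r³ = (8.99×10⁹)(4.90×10⁻³⁰)/(2.80×10⁻⁹)³ = 2.007×10⁶ N/C.
E_θ = 2.007×10⁶·sin42° = 1.343×10⁶ N/C.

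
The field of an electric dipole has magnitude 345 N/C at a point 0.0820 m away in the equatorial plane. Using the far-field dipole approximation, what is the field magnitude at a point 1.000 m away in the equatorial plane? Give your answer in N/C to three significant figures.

Dipole fields scale as 1/r³ in the far field; the geometry is the same at both points.
E₂ = E₁ · (r₁/r₂)³ = 345 · (0.0820/1.000)³.
(r₁/r₂)³ = (0.082)³ = 0.0005514.
E₂ ≈ 0.1902 N/C.

E ≈ 0.190 N/C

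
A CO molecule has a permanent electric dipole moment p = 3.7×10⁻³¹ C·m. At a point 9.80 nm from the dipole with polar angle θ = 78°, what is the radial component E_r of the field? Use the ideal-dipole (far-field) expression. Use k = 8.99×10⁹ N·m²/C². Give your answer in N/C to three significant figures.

For a dipole, E_r = (2kp cosθ)/r³.
kp/r³ = (8.99×10⁹)(3.70×10⁻³¹)/(9.80×10⁻⁹)³ = 3534 N/C.
E_r = 2·3534·cos78° = 1470 N/C.

E_r ≈ 1470 N/C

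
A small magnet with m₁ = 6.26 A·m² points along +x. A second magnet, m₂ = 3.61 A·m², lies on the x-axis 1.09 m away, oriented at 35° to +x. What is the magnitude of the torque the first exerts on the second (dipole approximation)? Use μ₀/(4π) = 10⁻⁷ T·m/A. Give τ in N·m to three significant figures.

Dipole B is on the axis of dipole A, so B₁ there is axial: B₁ = (μ₀/4π)·2m₁/r³ along +x.
B₁ = 2(10⁻⁷)(6.26)/(1.09)³ = 9.668×10⁻⁷ T.
τ = m₂ B₁ sinθ.
τ = (3.61)(9.668×10⁻⁷)·sin35° = 2.002×10⁻⁶ N·m.

τ ≈ 2.00×10⁻⁶ N·m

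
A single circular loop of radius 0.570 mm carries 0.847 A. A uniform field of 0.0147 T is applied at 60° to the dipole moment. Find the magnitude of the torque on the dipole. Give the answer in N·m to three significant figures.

τ ≈ 1.10×10⁻⁸ N·m

Magnetic moment m = IA = Iπa² = (0.847)·π·(5.70×10⁻⁴)² = 8.645×10⁻⁷ A·m².
Torque on a magnetic dipole: τ = mB sinθ.
τ = (8.645×10⁻⁷)(0.0147)·sin60° = 1.101×10⁻⁸ N·m.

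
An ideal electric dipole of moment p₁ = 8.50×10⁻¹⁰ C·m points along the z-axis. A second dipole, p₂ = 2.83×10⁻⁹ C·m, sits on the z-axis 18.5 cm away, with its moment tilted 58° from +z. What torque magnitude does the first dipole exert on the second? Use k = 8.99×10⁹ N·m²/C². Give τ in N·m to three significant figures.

The second dipole sits on the axis of the first, so the field there is axial: E₁ = 2kp₁/r³ along +z.
E₁ = 2(8.99×10⁹)(8.50×10⁻¹⁰)/(0.185)³ = 2414 N/C.
Torque on the second dipole: τ = p₂ E₁ sinθ.
τ = (2.83×10⁻⁹)(2414)·sin58° = 5.793×10⁻⁶ N·m.

τ ≈ 5.79×10⁻⁶ N·m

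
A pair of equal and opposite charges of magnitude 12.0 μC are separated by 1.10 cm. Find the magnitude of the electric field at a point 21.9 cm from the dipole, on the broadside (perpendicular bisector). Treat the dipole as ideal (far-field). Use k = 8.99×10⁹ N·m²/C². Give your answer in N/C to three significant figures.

Dipole moment p = qd = (1.20×10⁻⁵ C)(0.0110 m) = 1.32×10⁻⁷ C·m.
In the equatorial plane E = kp/r³.
E = (8.99×10⁹)(1.32×10⁻⁷) / (0.219)³ = 1.130×10⁵ N/C.

E ≈ 1.13×10⁵ N/C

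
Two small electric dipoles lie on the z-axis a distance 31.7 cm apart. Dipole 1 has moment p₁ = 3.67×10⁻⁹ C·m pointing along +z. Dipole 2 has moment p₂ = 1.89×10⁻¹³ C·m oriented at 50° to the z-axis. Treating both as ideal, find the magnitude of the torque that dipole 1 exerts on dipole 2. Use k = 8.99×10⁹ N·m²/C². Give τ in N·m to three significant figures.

The second dipole sits on the axis of the first, so the field there is axial: E₁ = 2kp₁/r³ along +z.
E₁ = 2(8.99×10⁹)(3.67×10⁻⁹)/(0.317)³ = 2071 N/C.
Torque on the second dipole: τ = p₂ E₁ sinθ.
τ = (1.89×10⁻¹³)(2071)·sin50° = 2.999×10⁻¹⁰ N·m.

τ ≈ 3.00×10⁻¹⁰ N·m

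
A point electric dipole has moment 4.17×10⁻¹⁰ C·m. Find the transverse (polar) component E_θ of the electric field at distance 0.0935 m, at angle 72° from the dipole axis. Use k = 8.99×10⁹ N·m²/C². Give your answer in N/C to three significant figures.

E_θ ≈ 4360 N/C

For a dipole, E_θ = (kp sinθ)/r³.
kp/r³ = (8.99×10⁹)(4.17×10⁻¹⁰)/(0.0935)³ = 4586 N/C.
E_θ = 4586·sin72° = 4362 N/C.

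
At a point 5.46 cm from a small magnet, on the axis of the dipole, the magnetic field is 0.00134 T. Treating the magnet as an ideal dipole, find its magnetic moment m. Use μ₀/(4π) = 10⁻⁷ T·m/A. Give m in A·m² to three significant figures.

On axis B = (μ₀/4π)·2m/r³, so m = Br³·4π/(μ₀·2).
m = (0.00134)·(0.0546)³ / (2·10⁻⁷) = 1.091 A·m².

m ≈ 1.09 A·m²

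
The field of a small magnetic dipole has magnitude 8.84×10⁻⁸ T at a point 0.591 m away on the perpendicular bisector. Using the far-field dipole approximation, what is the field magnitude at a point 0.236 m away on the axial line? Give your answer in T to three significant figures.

Dipole fields scale as 1/r³ in the far field.
The axial field is twice the equatorial field at the same r, so the geometry factor is 2/1.
B₂ = B₁ · (2/1) · (r₁/r₂)³ = 8.84×10⁻⁸ · 2 · (0.591/0.236)³.
(r₁/r₂)³ = (2.504)³ = 15.7.
B₂ ≈ 2.777×10⁻⁶ T.

B ≈ 2.78×10⁻⁶ T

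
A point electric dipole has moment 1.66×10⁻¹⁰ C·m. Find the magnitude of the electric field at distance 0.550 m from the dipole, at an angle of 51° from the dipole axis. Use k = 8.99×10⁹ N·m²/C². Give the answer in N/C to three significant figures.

At angle θ the dipole field magnitude is E = (kp/r³)·√(1 + 3cos²θ).
kp/r³ = (8.99×10⁹)(1.66×10⁻¹⁰) / (0.550)³ = 8.970 N/C.
√(1 + 3cos²51°) = √(1 + 3·0.3960) = √2.1881 ≈ 1.4792.
E ≈ 8.970 × 1.479 = 13.27 N/C.

E ≈ 13.3 N/C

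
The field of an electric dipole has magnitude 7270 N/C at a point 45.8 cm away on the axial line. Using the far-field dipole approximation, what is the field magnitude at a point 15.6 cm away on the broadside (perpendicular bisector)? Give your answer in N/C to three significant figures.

Dipole fields scale as 1/r³ in the far field.
The axial field is twice the equatorial field at the same r, so the geometry factor is 1/2.
E₂ = E₁ · (1/2) · (r₁/r₂)³ = 7270 · 0.5 · (45.8/15.6)³.
(r₁/r₂)³ = (2.936)³ = 25.31.
E₂ ≈ 9.199×10⁴ N/C.

E ≈ 9.20×10⁴ N/C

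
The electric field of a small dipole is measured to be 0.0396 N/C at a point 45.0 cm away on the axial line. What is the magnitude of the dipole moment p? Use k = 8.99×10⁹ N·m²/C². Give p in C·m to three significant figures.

On axis E = 2kp/r³, so p = Er³/(2k).
p = (0.0396)·(0.450)³ / (2·8.99×10⁹) = 2.007×10⁻¹³ C·m.

p ≈ 2.01×10⁻¹³ C·m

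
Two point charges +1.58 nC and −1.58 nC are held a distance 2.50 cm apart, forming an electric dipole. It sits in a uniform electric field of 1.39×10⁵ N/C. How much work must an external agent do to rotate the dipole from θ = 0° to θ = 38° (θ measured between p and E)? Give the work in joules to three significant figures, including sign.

W ≈ 1.16×10⁻⁶ J

Dipole moment p = qd = (1.58×10⁻⁹ C)(0.0250 m) = 3.95×10⁻¹¹ C·m.
W_ext = ΔU = U(θ₂) − U(θ₁) = −pE cosθ₂ − (−pE cosθ₁) = pE(cosθ₁ − cosθ₂).
W = (3.95×10⁻¹¹)(1.39×10⁵)·(cos0° − cos38°) = (5.490×10⁻⁶)·(+0.2120) = 1.164×10⁻⁶ J.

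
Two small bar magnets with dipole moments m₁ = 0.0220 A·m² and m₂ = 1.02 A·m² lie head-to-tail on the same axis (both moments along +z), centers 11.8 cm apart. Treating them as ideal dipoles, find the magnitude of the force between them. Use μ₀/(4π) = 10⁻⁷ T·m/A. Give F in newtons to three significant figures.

F ≈ 6.94×10⁻⁵ N

On-axis B of dipole 1: B = (μ₀/4π)·2m₁/r³. Force on dipole 2: F = m₂·dB/dr.
dB/dr = −(μ₀/4π)·6m₁/r⁴, so |F| = (μ₀/4π)·6m₁m₂/r⁴.
F = 6(10⁻⁷)(0.0220)(1.02)/(0.118)⁴ = 6.945×10⁻⁵ N.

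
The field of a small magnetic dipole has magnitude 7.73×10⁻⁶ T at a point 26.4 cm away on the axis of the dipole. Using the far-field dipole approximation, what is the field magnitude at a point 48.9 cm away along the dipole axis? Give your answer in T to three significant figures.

B ≈ 1.22×10⁻⁶ T

Dipole fields scale as 1/r³ in the far field; the geometry is the same at both points.
B₂ = B₁ · (r₁/r₂)³ = 7.73×10⁻⁶ · (26.4/48.9)³.
(r₁/r₂)³ = (0.5399)³ = 0.1574.
B₂ ≈ 1.216×10⁻⁶ T.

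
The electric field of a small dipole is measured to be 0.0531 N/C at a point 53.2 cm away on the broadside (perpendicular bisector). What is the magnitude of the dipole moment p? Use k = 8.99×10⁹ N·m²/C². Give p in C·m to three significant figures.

In the equatorial plane E = kp/r³, so p = Er³/(k).
p = (0.0531)·(0.532)³ / (8.99×10⁹) = 8.893×10⁻¹³ C·m.

p ≈ 8.89×10⁻¹³ C·m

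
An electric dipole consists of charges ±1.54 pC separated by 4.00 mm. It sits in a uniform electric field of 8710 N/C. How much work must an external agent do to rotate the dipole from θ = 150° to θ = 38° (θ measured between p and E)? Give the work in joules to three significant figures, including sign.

Dipole moment p = qd = (1.54×10⁻¹² C)(0.00400 m) = 6.16×10⁻¹⁵ C·m.
W_ext = ΔU = U(θ₂) − U(θ₁) = −pE cosθ₂ − (−pE cosθ₁) = pE(cosθ₁ − cosθ₂).
W = (6.16×10⁻¹⁵)(8710)·(cos150° − cos38°) = (5.365×10⁻¹¹)·(-1.6540) = -8.874×10⁻¹¹ J.

W ≈ -8.87×10⁻¹¹ J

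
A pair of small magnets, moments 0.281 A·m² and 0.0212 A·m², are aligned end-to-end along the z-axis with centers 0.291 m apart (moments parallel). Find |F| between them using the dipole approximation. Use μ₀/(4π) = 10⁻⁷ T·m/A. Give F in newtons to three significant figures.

On-axis B of dipole 1: B = (μ₀/4π)·2m₁/r³. Force on dipole 2: F = m₂·dB/dr.
dB/dr = −(μ₀/4π)·6m₁/r⁴, so |F| = (μ₀/4π)·6m₁m₂/r⁴.
F = 6(10⁻⁷)(0.281)(0.0212)/(0.291)⁴ = 4.984×10⁻⁷ N.

F ≈ 4.98×10⁻⁷ N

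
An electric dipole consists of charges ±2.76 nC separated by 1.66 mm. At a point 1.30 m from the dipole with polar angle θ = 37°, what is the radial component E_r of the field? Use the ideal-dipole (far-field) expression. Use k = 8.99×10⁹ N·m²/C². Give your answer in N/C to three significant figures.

Dipole moment p = qd = (2.76×10⁻⁹ C)(0.00166 m) = 4.582×10⁻¹² C·m.
For a dipole, E_r = (2kp cosθ)/r³.
kp/r³ = (8.99×10⁹)(4.582×10⁻¹²)/(1.30)³ = 0.01875 N/C.
E_r = 2·0.01875·cos37° = 0.02995 N/C.

E_r ≈ 0.0299 N/C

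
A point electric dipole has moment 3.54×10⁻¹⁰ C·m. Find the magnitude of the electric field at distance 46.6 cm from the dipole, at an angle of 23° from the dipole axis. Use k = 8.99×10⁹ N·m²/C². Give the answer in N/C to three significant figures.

E ≈ 59.2 N/C

At angle θ the dipole field magnitude is E = (kp/r³)·√(1 + 3cos²θ).
kp/r³ = (8.99×10⁹)(3.54×10⁻¹⁰) / (0.466)³ = 31.45 N/C.
√(1 + 3cos²23°) = √(1 + 3·0.8473) = √3.5420 ≈ 1.8820.
E ≈ 31.45 × 1.882 = 59.19 N/C.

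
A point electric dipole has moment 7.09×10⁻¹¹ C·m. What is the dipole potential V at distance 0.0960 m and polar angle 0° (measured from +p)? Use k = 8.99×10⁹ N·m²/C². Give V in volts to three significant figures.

The dipole potential is V = kp cosθ / r².
V = (8.99×10⁹)(7.09×10⁻¹¹)·cos0° / (0.0960)² = 69.16 V.

V ≈ 69.2 V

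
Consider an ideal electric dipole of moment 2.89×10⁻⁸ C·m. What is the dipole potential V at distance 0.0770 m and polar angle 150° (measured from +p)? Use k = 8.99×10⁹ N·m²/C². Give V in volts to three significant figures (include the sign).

The dipole potential is V = kp cosθ / r².
V = (8.99×10⁹)(2.89×10⁻⁸)·cos150° / (0.0770)² = -3.795×10⁴ V.

V ≈ -3.79×10⁴ V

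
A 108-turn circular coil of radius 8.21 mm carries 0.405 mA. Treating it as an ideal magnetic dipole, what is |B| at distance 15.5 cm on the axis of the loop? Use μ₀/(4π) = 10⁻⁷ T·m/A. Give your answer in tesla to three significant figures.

m = NIA = NIπa² = 108·(4.05×10⁻⁴)·π·(0.00821)² = 9.262×10⁻⁶ A·m².
On axis B = (μ₀/4π)·2m/r³.
B = 2·(10⁻⁷)·(9.262×10⁻⁶) / (0.155)³ = 4.974×10⁻¹⁰ T.

B ≈ 4.97×10⁻¹⁰ T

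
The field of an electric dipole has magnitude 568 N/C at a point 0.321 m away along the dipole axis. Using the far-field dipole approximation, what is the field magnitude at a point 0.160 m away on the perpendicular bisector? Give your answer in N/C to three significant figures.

Dipole fields scale as 1/r³ in the far field.
The axial field is twice the equatorial field at the same r, so the geometry factor is 1/2.
E₂ = E₁ · (1/2) · (r₁/r₂)³ = 568 · 0.5 · (0.321/0.160)³.
(r₁/r₂)³ = (2.006)³ = 8.075.
E₂ ≈ 2293 N/C.

E ≈ 2290 N/C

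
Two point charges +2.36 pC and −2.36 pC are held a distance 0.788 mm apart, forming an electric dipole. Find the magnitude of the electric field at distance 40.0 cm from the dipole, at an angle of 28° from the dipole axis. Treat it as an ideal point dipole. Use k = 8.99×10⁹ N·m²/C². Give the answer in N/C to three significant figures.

E ≈ 4.77×10⁻⁴ N/C

Dipole moment p = qd = (2.36×10⁻¹² C)(7.88×10⁻⁴ m) = 1.86×10⁻¹⁵ C·m.
At angle θ the dipole field magnitude is E = (kp/r³)·√(1 + 3cos²θ).
kp/r³ = (8.99×10⁹)(1.86×10⁻¹⁵) / (0.400)³ = 2.613×10⁻⁴ N/C.
√(1 + 3cos²28°) = √(1 + 3·0.7796) = √3.3388 ≈ 1.8272.
E ≈ 2.613×10⁻⁴ × 1.827 = 4.774×10⁻⁴ N/C.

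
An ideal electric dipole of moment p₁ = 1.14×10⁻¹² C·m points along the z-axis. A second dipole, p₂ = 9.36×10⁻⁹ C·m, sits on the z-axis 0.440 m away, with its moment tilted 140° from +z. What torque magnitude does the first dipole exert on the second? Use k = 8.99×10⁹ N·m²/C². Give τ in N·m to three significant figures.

τ ≈ 1.45×10⁻⁹ N·m

The second dipole sits on the axis of the first, so the field there is axial: E₁ = 2kp₁/r³ along +z.
E₁ = 2(8.99×10⁹)(1.14×10⁻¹²)/(0.440)³ = 0.2406 N/C.
Torque on the second dipole: τ = p₂ E₁ sinθ.
τ = (9.36×10⁻⁹)(0.2406)·sin140° = 1.448×10⁻⁹ N·m.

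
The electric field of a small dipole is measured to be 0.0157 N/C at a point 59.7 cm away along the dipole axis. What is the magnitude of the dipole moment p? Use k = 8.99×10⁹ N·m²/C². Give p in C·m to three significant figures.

p ≈ 1.86×10⁻¹³ C·m

On axis E = 2kp/r³, so p = Er³/(2k).
p = (0.0157)·(0.597)³ / (2·8.99×10⁹) = 1.858×10⁻¹³ C·m.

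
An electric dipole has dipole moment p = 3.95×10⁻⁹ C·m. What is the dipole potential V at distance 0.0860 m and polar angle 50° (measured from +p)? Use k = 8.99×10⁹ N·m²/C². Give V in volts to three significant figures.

V ≈ 3090 V

The dipole potential is V = kp cosθ / r².
V = (8.99×10⁹)(3.95×10⁻⁹)·cos50° / (0.0860)² = 3086 V.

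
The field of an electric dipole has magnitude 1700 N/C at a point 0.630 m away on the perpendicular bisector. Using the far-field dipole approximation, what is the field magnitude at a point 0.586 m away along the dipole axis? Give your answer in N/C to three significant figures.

Dipole fields scale as 1/r³ in the far field.
The axial field is twice the equatorial field at the same r, so the geometry factor is 2/1.
E₂ = E₁ · (2/1) · (r₁/r₂)³ = 1700 · 2 · (0.630/0.586)³.
(r₁/r₂)³ = (1.075)³ = 1.243.
E₂ ≈ 4225 N/C.

E ≈ 4220 N/C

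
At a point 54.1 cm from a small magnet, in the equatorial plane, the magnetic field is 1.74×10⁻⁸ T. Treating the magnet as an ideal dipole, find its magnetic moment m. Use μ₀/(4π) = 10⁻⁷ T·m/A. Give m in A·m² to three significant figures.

In the equatorial plane B = (μ₀/4π)·m/r³, so m = Br³·4π/(μ₀).
m = (1.74×10⁻⁸)·(0.541)³ / (10⁻⁷) = 0.02755 A·m².

m ≈ 0.0276 A·m²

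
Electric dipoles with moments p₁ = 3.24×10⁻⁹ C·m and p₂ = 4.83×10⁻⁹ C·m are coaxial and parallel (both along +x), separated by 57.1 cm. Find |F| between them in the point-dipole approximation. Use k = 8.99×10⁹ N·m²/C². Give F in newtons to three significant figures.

On-axis field of dipole 1 at distance r: E = 2kp₁/r³. Force on dipole 2 is F = p₂·dE/dr (gradient along axis).
dE/dr = −6kp₁/r⁴, so |F| = 6kp₁p₂/r⁴ (attractive for aligned moments).
F = 6(8.99×10⁹)(3.24×10⁻⁹)(4.83×10⁻⁹)/(0.571)⁴ = 7.941×10⁻⁶ N.

F ≈ 7.94×10⁻⁶ N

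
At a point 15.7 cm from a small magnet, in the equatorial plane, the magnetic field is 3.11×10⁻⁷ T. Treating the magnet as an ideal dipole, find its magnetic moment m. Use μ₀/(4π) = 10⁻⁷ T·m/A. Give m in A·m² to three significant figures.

m ≈ 0.0120 A·m²

In the equatorial plane B = (μ₀/4π)·m/r³, so m = Br³·4π/(μ₀).
m = (3.11×10⁻⁷)·(0.157)³ / (10⁻⁷) = 0.01204 A·m².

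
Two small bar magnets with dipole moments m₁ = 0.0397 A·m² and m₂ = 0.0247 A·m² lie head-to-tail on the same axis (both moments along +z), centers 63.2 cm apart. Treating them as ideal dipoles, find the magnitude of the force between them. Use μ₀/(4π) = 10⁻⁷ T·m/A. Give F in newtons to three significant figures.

On-axis B of dipole 1: B = (μ₀/4π)·2m₁/r³. Force on dipole 2: F = m₂·dB/dr.
dB/dr = −(μ₀/4π)·6m₁/r⁴, so |F| = (μ₀/4π)·6m₁m₂/r⁴.
F = 6(10⁻⁷)(0.0397)(0.0247)/(0.632)⁴ = 3.688×10⁻⁹ N.

F ≈ 3.69×10⁻⁹ N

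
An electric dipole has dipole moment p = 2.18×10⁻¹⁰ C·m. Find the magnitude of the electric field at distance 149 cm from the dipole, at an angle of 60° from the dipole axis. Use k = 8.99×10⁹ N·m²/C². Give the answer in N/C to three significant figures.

E ≈ 0.784 N/C

At angle θ the dipole field magnitude is E = (kp/r³)·√(1 + 3cos²θ).
kp/r³ = (8.99×10⁹)(2.18×10⁻¹⁰) / (1.49)³ = 0.5925 N/C.
√(1 + 3cos²60°) = √(1 + 3·0.2500) = √1.7500 ≈ 1.3229.
E ≈ 0.5925 × 1.323 = 0.7837 N/C.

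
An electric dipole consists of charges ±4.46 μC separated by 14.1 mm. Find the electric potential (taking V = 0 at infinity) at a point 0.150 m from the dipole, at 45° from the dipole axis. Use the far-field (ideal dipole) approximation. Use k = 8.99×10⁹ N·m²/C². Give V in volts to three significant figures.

V ≈ 1.78×10⁴ V

Dipole moment p = qd = (4.46×10⁻⁶ C)(0.0141 m) = 6.289×10⁻⁸ C·m.
The dipole potential is V = kp cosθ / r².
V = (8.99×10⁹)(6.289×10⁻⁸)·cos45° / (0.150)² = 1.777×10⁴ V.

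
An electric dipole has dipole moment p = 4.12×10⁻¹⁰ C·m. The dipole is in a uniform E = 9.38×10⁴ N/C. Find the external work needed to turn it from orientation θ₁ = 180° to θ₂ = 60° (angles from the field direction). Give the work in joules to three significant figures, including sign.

W_ext = ΔU = U(θ₂) − U(θ₁) = −pE cosθ₂ − (−pE cosθ₁) = pE(cosθ₁ − cosθ₂).
W = (4.12×10⁻¹⁰)(9.38×10⁴)·(cos180° − cos60°) = (3.865×10⁻⁵)·(-1.5000) = -5.797×10⁻⁵ J.

W ≈ -5.80×10⁻⁵ J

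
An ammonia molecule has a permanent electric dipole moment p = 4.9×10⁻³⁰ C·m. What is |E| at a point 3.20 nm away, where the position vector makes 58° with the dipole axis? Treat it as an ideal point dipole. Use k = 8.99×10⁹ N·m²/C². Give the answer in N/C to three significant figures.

E ≈ 1.82×10⁶ N/C

At angle θ the dipole field magnitude is E = (kp/r³)·√(1 + 3cos²θ).
kp/r³ = (8.99×10⁹)(4.90×10⁻³⁰) / (3.20×10⁻⁹)³ = 1.344×10⁶ N/C.
√(1 + 3cos²58°) = √(1 + 3·0.2808) = √1.8424 ≈ 1.3574.
E ≈ 1.344×10⁶ × 1.357 = 1.825×10⁶ N/C.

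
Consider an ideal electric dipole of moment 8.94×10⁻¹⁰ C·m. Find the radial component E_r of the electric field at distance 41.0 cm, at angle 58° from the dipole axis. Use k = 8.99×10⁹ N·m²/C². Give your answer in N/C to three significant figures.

For a dipole, E_r = (2kp cosθ)/r³.
kp/r³ = (8.99×10⁹)(8.94×10⁻¹⁰)/(0.410)³ = 116.6 N/C.
E_r = 2·116.6·cos58° = 123.6 N/C.

E_r ≈ 124 N/C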